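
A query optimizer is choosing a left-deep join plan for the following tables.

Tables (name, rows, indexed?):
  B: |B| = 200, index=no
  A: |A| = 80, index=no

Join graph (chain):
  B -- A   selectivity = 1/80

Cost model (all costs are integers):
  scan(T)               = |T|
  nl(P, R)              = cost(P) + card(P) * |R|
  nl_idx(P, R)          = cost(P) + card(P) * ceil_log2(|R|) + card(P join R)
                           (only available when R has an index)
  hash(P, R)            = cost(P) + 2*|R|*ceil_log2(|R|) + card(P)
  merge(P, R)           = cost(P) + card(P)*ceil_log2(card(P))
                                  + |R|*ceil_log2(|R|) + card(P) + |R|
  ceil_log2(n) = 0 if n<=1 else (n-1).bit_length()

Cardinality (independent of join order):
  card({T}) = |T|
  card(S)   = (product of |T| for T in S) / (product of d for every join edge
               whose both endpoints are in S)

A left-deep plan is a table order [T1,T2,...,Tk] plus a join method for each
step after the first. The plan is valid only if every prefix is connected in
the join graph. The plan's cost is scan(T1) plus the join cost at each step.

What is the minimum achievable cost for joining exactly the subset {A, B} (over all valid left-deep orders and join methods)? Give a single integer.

Selinger DP over subsets of {A,B}:
  {B}: scan cost=200, card=200
  {A}: scan cost=80, card=80
  {AB}: card=200; try (A,hash)→1520, (B,merge)→2520, (A,merge)→2640, (B,hash)→3360, (B,nl)→16080, (A,nl)→16200; best=1520 via (A,hash)

1520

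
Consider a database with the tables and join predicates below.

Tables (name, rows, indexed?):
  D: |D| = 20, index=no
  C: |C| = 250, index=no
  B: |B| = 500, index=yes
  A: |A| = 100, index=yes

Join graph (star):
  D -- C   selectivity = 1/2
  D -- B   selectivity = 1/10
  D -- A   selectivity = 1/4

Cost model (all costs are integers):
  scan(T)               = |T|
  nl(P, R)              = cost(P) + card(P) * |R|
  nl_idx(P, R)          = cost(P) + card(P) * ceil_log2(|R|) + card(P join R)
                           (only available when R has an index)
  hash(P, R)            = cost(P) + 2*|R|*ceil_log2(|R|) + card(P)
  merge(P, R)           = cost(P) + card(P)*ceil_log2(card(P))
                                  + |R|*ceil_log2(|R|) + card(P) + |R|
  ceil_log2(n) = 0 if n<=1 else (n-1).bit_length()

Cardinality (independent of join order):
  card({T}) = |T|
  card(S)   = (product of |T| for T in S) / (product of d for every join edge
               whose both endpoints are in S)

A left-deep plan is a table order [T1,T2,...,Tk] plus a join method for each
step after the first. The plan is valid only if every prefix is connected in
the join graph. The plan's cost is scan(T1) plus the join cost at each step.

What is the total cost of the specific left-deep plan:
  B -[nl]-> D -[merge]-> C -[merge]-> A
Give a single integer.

step 1: scan B: cost=500, card=500
step 2: join D via nl
    card(P join D) = 500*20/(10) = 1000
    cost = 500 + 500*20 = 10500
step 3: join C via merge
    card(P join C) = 1000*250/(2) = 125000
    cost = 10500 + 1000*10 + 250*8 + 1000 + 250 = 23750
step 4: join A via merge
    card(P join A) = 125000*100/(4) = 3125000
    cost = 23750 + 125000*17 + 100*7 + 125000 + 100 = 2274550

2274550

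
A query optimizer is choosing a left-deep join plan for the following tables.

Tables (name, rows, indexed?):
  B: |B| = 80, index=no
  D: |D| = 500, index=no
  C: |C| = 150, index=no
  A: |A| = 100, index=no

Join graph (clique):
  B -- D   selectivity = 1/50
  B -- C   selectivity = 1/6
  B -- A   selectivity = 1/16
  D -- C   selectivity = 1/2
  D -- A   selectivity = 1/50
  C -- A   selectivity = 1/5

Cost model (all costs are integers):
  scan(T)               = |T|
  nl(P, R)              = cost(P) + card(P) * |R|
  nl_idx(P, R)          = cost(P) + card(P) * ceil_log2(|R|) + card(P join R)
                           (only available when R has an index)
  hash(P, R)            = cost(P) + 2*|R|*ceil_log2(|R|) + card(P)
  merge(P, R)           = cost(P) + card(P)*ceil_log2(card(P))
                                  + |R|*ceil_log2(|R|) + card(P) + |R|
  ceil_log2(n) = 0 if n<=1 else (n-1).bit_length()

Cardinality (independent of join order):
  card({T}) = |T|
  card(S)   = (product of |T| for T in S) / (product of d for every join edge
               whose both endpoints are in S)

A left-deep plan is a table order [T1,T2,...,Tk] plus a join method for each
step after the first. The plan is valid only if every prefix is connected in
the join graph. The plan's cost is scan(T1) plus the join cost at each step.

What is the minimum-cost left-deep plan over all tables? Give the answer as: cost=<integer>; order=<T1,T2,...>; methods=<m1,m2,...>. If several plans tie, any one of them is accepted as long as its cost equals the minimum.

cost=6470; order=D,B,A,C; methods=hash,hash,merge

Selinger DP (subsets sized 1..n):
  {B}: scan cost=80, card=80
  {D}: scan cost=500, card=500
  {C}: scan cost=150, card=150
  {A}: scan cost=100, card=100
  {BD}: card=800; try (B,hash)→2120, (D,merge)→5720, (B,merge)→6140, (D,hash)→9160, (D,nl)→40080, (B,nl)→40500; best=2120 via (B,hash)
  {BC}: card=2000; try (B,hash)→1420, (C,merge)→2070, (B,merge)→2140, (C,hash)→2560, (C,nl)→12080, (B,nl)→12150; best=1420 via (B,hash)
  {AB}: card=500; try (B,hash)→1320, (A,merge)→1520, (B,merge)→1540, (A,hash)→1560, (A,nl)→8080, (B,nl)→8100; best=1320 via (B,hash)
  {CD}: card=37500; try (C,hash)→3400, (D,merge)→6500, (C,merge)→6850, (D,hash)→9300, (D,nl)→75150, (C,nl)→75500; best=3400 via (C,hash)
  {AD}: card=1000; try (A,hash)→2400, (D,merge)→5900, (A,merge)→6300, (D,hash)→9200, (D,nl)→50100, (A,nl)→50500; best=2400 via (A,hash)
  {AC}: card=3000; try (A,hash)→1700, (C,merge)→2250, (A,merge)→2300, (C,hash)→2600, (C,nl)→15100, (A,nl)→15150; best=1700 via (A,hash)
  {BCD}: card=10000; try (C,hash)→5320, (C,merge)→12270, (D,hash)→12420, (D,merge)→30420, (B,hash)→42020, (C,nl)→122120 …(+3); best=5320 via (C,hash)
  {ABD}: card=100; try (A,hash)→4320, (B,hash)→4520, (D,hash)→10820, (D,merge)→11320, (A,merge)→11720, (B,merge)→14040 …(+3); best=4320 via (A,hash)
  {ABC}: card=2500; try (C,hash)→4220, (A,hash)→4820, (B,hash)→5820, (C,merge)→7670, (A,merge)→26220, (B,merge)→41340 …(+3); best=4220 via (C,hash)
  {ACD}: card=15000; try (C,hash)→5800, (D,hash)→13700, (C,merge)→14750, (A,hash)→42300, (D,merge)→45700, (C,nl)→152400 …(+3); best=5800 via (C,hash)
  {ABCD}: card=250; try (C,merge)→6470, (C,hash)→6820, (D,hash)→15720, (A,hash)→16720, (C,nl)→19320, (B,hash)→21920 …(+6); best=6470 via (C,merge)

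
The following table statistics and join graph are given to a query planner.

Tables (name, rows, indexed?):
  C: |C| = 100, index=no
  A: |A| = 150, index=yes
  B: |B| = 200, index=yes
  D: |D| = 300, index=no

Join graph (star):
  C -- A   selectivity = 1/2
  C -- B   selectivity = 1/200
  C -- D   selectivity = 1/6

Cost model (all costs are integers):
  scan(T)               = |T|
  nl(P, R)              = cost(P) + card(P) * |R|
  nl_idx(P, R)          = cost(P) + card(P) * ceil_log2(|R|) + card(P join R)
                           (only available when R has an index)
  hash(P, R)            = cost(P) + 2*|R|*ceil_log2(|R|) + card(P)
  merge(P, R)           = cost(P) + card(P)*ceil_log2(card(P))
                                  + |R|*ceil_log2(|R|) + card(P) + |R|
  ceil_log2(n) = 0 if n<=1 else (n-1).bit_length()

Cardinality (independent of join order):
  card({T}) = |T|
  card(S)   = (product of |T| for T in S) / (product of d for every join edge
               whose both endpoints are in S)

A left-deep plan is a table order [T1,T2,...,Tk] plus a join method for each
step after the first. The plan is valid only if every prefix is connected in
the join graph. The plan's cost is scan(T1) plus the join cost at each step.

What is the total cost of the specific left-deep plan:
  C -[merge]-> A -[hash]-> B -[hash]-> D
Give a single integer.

step 1: scan C: cost=100, card=100
step 2: join A via merge
    card(P join A) = 100*150/(2) = 7500
    cost = 100 + 100*7 + 150*8 + 100 + 150 = 2250
step 3: join B via hash
    card(P join B) = 7500*200/(200) = 7500
    cost = 2250 + 2*200*8 + 7500 = 12950
step 4: join D via hash
    card(P join D) = 7500*300/(6) = 375000
    cost = 12950 + 2*300*9 + 7500 = 25850

25850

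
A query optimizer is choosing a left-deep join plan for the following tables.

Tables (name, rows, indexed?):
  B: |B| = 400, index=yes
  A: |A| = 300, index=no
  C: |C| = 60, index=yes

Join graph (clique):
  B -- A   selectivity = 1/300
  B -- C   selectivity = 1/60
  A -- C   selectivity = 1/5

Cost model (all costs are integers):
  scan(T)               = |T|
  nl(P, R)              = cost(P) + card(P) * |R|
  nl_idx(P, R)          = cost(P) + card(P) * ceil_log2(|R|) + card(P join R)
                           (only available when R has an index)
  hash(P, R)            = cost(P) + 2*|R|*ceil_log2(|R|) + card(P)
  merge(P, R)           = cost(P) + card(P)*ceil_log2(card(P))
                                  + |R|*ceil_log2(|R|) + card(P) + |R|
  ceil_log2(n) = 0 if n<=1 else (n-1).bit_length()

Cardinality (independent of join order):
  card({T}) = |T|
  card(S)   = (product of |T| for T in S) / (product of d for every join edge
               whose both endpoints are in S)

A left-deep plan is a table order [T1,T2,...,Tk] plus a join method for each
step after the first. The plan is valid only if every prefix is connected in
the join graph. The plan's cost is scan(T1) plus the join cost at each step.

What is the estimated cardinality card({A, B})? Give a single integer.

400

Tables in S: A(300), B(400)
Edges inside S: B-A(d=300)
numerator = 300 * 400 = 120000
denominator = 300 = 300
card(S) = 120000 / 300 = 400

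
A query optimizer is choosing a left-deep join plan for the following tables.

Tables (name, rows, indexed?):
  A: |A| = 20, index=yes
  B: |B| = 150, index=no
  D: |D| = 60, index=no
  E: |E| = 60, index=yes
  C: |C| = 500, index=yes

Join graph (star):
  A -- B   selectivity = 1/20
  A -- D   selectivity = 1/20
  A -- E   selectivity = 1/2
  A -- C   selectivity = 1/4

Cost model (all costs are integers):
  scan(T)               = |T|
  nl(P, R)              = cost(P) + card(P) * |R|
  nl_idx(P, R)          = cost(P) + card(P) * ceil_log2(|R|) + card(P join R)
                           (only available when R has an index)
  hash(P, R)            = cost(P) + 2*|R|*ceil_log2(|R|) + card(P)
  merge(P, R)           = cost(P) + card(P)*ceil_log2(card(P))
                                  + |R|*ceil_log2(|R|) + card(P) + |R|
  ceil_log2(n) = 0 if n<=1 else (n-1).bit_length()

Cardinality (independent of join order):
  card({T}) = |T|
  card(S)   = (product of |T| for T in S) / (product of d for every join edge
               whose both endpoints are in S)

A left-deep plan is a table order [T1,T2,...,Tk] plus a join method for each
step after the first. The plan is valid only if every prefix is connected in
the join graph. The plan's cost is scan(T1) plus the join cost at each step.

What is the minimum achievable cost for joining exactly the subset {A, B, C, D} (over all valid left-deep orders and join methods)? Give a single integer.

Selinger DP over subsets of {A,B,C,D}:
  {A}: scan cost=20, card=20
  {B}: scan cost=150, card=150
  {D}: scan cost=60, card=60
  {C}: scan cost=500, card=500
  {AB}: card=150; try (A,hash)→500, (A,nl_idx)→1050, (B,merge)→1490, (A,merge)→1620, (B,hash)→2440, (B,nl)→3020 …(+1); best=500 via (A,hash)
  {AD}: card=60; try (A,hash)→320, (A,nl_idx)→420, (D,merge)→560, (A,merge)→600, (D,hash)→760, (D,nl)→1220 …(+1); best=320 via (A,hash)
  {AC}: card=2500; try (A,hash)→1200, (C,nl_idx)→2700, (C,merge)→5140, (A,nl_idx)→5500, (A,merge)→5620, (C,hash)→9040 …(+2); best=1200 via (A,hash)
  {ABD}: card=450; try (D,hash)→1370, (B,merge)→2090, (D,merge)→2270, (B,hash)→2780, (B,nl)→9320, (D,nl)→9500; best=1370 via (D,hash)
  {ABC}: card=18750; try (B,hash)→6100, (C,merge)→6850, (C,hash)→9650, (C,nl_idx)→20600, (B,merge)→35050, (C,nl)→75500 …(+1); best=6100 via (B,hash)
  {ACD}: card=7500; try (D,hash)→4420, (C,merge)→5740, (C,nl_idx)→8360, (C,hash)→9380, (C,nl)→30320, (D,merge)→34120 …(+1); best=4420 via (D,hash)
  {ABCD}: card=56250; try (C,hash)→10820, (C,merge)→10870, (B,hash)→14320, (D,hash)→25570, (C,nl_idx)→61670, (B,merge)→110770 …(+4); best=10820 via (C,hash)

10820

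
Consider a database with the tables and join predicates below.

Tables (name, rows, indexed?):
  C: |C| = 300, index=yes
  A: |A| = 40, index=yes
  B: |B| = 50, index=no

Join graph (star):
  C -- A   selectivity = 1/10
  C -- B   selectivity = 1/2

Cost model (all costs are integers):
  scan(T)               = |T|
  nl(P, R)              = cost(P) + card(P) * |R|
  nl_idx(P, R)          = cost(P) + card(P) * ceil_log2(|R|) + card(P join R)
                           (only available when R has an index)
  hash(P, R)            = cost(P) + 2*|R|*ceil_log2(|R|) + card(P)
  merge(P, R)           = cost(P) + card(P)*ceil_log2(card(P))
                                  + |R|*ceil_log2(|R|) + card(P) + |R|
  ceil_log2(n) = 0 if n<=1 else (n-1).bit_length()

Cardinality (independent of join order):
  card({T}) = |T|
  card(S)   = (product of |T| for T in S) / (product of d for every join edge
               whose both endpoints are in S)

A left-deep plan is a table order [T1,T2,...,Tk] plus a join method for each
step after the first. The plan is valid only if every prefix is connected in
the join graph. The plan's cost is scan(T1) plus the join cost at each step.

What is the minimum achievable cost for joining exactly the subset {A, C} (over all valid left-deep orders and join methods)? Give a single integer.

Selinger DP over subsets of {A,C}:
  {C}: scan cost=300, card=300
  {A}: scan cost=40, card=40
  {AC}: card=1200; try (A,hash)→1080, (C,nl_idx)→1600, (A,nl_idx)→3300, (C,merge)→3320, (A,merge)→3580, (C,hash)→5480 …(+2); best=1080 via (A,hash)

1080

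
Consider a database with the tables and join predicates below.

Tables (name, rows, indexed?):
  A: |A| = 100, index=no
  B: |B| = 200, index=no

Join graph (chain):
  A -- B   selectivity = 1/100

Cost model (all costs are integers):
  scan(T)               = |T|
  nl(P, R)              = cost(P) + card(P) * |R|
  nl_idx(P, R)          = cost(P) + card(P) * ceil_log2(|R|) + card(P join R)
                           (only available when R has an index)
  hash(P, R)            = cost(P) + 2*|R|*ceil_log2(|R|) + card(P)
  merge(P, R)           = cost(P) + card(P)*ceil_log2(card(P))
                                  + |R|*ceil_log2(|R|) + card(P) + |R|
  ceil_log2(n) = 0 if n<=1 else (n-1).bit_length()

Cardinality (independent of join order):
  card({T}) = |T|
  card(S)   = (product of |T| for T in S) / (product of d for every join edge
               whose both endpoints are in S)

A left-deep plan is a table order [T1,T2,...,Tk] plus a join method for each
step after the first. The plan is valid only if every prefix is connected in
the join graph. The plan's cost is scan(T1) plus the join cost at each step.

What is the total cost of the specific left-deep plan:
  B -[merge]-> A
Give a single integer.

2800

step 1: scan B: cost=200, card=200
step 2: join A via merge
    card(P join A) = 200*100/(100) = 200
    cost = 200 + 200*8 + 100*7 + 200 + 100 = 2800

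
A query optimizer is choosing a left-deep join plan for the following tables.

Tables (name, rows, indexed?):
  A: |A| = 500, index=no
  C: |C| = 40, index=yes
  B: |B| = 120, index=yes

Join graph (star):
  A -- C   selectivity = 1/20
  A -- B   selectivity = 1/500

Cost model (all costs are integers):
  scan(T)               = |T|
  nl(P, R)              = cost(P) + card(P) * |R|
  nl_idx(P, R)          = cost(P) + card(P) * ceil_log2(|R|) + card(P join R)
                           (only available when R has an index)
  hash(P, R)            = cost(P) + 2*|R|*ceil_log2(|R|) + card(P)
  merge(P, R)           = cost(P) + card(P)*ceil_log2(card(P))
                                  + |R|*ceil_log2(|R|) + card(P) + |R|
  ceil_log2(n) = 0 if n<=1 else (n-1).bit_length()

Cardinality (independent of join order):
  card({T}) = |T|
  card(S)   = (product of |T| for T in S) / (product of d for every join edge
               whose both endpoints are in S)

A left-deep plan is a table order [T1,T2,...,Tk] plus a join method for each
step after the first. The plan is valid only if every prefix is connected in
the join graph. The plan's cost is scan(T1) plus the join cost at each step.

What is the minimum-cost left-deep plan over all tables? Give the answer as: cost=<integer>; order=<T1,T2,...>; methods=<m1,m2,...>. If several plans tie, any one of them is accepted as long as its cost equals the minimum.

cost=3280; order=A,B,C; methods=hash,hash

Selinger DP (subsets sized 1..n):
  {A}: scan cost=500, card=500
  {C}: scan cost=40, card=40
  {B}: scan cost=120, card=120
  {AC}: card=1000; try (C,hash)→1480, (C,nl_idx)→4500, (A,merge)→5320, (C,merge)→5780, (A,hash)→9080, (A,nl)→20040 …(+1); best=1480 via (C,hash)
  {AB}: card=120; try (B,hash)→2680, (B,nl_idx)→4120, (A,merge)→6080, (B,merge)→6460, (A,hash)→9240, (A,nl)→60120 …(+1); best=2680 via (B,hash)
  {ABC}: card=240; try (C,hash)→3280, (C,nl_idx)→3640, (C,merge)→3920, (B,hash)→4160, (C,nl)→7480, (B,nl_idx)→8720 …(+2); best=3280 via (C,hash)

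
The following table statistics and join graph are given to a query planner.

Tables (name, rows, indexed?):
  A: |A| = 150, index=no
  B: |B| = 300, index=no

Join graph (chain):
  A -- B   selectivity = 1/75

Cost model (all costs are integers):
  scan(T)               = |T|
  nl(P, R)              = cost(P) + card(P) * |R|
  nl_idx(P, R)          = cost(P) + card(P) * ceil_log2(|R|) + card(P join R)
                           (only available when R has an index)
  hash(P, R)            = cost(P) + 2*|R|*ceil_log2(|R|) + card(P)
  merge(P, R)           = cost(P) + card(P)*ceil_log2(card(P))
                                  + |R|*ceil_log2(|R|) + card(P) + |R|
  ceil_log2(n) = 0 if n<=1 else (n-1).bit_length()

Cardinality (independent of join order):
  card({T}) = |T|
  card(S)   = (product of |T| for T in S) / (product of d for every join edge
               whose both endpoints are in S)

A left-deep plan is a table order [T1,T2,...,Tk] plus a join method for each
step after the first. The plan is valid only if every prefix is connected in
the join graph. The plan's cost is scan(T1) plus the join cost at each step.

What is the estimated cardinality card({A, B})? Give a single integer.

600

Tables in S: A(150), B(300)
Edges inside S: A-B(d=75)
numerator = 150 * 300 = 45000
denominator = 75 = 75
card(S) = 45000 / 75 = 600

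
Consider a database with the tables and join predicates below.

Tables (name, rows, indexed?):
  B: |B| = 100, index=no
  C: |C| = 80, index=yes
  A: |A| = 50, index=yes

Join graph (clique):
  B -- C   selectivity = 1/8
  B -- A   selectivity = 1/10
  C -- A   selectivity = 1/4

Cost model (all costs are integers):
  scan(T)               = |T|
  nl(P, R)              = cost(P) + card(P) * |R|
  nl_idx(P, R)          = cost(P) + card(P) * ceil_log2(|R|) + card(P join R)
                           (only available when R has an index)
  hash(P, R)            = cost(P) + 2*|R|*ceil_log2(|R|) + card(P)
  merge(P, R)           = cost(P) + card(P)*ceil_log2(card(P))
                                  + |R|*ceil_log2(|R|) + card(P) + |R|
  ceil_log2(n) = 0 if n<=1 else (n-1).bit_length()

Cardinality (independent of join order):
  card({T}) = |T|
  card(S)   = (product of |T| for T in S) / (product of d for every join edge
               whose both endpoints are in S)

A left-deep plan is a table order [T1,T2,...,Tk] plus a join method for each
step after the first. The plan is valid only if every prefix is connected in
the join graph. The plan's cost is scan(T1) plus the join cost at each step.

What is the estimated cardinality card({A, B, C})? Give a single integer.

1250

Tables in S: A(50), B(100), C(80)
Edges inside S: B-C(d=8), B-A(d=10), C-A(d=4)
numerator = 50 * 100 * 80 = 400000
denominator = 8 * 10 * 4 = 320
card(S) = 400000 / 320 = 1250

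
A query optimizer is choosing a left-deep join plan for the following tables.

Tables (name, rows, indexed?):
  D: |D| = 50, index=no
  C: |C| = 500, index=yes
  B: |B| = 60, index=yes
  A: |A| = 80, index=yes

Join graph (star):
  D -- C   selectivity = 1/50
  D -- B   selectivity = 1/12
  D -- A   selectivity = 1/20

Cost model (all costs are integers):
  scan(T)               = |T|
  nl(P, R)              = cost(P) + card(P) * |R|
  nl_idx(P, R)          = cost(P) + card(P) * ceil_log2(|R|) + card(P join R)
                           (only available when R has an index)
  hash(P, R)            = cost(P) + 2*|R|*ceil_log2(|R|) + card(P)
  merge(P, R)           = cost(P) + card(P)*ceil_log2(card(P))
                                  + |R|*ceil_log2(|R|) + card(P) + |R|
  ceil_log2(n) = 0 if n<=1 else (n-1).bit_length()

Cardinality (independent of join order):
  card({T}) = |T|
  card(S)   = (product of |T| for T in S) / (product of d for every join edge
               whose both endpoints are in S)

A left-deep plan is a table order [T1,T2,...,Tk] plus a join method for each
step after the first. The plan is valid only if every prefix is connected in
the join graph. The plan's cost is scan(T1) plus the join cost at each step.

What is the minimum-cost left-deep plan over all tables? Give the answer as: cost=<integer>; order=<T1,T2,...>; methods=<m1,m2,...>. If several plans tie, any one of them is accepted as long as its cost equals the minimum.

cost=5340; order=D,C,A,B; methods=nl_idx,hash,hash

Selinger DP (subsets sized 1..n):
  {D}: scan cost=50, card=50
  {C}: scan cost=500, card=500
  {B}: scan cost=60, card=60
  {A}: scan cost=80, card=80
  {CD}: card=500; try (C,nl_idx)→1000, (D,hash)→1600, (C,merge)→5400, (D,merge)→5850, (C,hash)→9100, (C,nl)→25050 …(+1); best=1000 via (C,nl_idx)
  {BD}: card=250; try (B,nl_idx)→600, (D,hash)→720, (B,hash)→820, (B,merge)→820, (D,merge)→830, (B,nl)→3050 …(+1); best=600 via (B,nl_idx)
  {AD}: card=200; try (A,nl_idx)→600, (D,hash)→760, (A,merge)→1040, (D,merge)→1070, (A,hash)→1220, (A,nl)→4050 …(+1); best=600 via (A,nl_idx)
  {BCD}: card=2500; try (B,hash)→2220, (C,nl_idx)→5350, (B,merge)→6420, (B,nl_idx)→6500, (C,merge)→7850, (C,hash)→9850 …(+2); best=2220 via (B,hash)
  {ACD}: card=2000; try (A,hash)→2620, (C,nl_idx)→4400, (A,nl_idx)→6500, (A,merge)→6640, (C,merge)→7400, (C,hash)→9800 …(+2); best=2620 via (A,hash)
  {ABD}: card=1000; try (B,hash)→1520, (A,hash)→1970, (B,nl_idx)→2800, (B,merge)→2820, (A,nl_idx)→3350, (A,merge)→3490 …(+2); best=1520 via (B,hash)
  {ABCD}: card=10000; try (B,hash)→5340, (A,hash)→5840, (C,hash)→11520, (C,merge)→17520, (C,nl_idx)→20520, (B,nl_idx)→24620 …(+6); best=5340 via (B,hash)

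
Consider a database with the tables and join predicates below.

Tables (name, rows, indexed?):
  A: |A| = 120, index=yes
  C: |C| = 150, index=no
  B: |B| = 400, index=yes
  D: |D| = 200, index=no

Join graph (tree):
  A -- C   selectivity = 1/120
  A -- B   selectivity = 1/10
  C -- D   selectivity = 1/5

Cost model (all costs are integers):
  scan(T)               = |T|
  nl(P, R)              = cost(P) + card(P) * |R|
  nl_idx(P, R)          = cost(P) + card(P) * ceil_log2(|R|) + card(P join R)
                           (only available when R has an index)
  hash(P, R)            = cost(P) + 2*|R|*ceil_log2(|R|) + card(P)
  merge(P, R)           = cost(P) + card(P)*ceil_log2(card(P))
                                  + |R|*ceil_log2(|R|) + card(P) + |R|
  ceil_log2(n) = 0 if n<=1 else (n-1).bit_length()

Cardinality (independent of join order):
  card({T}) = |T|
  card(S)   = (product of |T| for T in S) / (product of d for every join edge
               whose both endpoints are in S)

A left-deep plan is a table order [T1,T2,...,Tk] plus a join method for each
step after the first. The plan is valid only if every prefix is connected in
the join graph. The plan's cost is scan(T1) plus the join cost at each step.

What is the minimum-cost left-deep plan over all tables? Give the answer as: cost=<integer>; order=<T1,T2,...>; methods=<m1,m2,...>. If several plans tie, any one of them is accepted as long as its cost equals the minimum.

Selinger DP (subsets sized 1..n):
  {A}: scan cost=120, card=120
  {C}: scan cost=150, card=150
  {B}: scan cost=400, card=400
  {D}: scan cost=200, card=200
  {AC}: card=150; try (A,nl_idx)→1350, (A,hash)→1980, (C,merge)→2430, (A,merge)→2460, (C,hash)→2640, (C,nl)→18120 …(+1); best=1350 via (A,nl_idx)
  {AB}: card=4800; try (A,hash)→2480, (B,merge)→5080, (A,merge)→5360, (B,nl_idx)→6000, (B,hash)→7440, (A,nl_idx)→8000 …(+2); best=2480 via (A,hash)
  {CD}: card=6000; try (C,hash)→2800, (D,merge)→3300, (C,merge)→3350, (D,hash)→3500, (D,nl)→30150, (C,nl)→30200; best=2800 via (C,hash)
  {ABC}: card=6000; try (B,merge)→6700, (B,hash)→8700, (B,nl_idx)→8700, (C,hash)→9680, (B,nl)→61350, (C,merge)→71030 …(+1); best=6700 via (B,merge)
  {ACD}: card=6000; try (D,merge)→4500, (D,hash)→4700, (A,hash)→10480, (D,nl)→31350, (A,nl_idx)→50800, (A,merge)→87760 …(+1); best=4500 via (D,merge)
  {ABCD}: card=240000; try (D,hash)→15900, (B,hash)→17700, (D,merge)→92500, (B,merge)→92500, (B,nl_idx)→298500, (D,nl)→1206700 …(+1); best=15900 via (D,hash)

cost=15900; order=C,A,B,D; methods=nl_idx,merge,hash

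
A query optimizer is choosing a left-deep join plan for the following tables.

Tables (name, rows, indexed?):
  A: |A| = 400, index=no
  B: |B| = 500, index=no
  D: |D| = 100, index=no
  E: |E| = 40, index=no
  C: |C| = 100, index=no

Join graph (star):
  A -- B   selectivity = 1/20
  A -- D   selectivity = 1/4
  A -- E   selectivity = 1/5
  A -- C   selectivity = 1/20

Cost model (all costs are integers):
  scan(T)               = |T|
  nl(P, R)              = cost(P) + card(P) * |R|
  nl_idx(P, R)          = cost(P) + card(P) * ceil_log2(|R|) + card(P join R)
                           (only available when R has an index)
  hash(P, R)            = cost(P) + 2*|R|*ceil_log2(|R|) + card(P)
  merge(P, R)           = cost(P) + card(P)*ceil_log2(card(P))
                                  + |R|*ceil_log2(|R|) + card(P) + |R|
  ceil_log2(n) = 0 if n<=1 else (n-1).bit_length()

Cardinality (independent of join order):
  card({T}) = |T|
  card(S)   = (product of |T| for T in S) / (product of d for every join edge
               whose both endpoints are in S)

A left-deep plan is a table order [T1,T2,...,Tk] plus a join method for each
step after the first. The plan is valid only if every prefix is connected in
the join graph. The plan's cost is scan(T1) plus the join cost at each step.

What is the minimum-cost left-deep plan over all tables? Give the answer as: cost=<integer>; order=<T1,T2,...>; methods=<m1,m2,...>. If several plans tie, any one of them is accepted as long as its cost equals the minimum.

cost=431080; order=A,C,E,B,D; methods=hash,hash,hash,hash

Selinger DP (subsets sized 1..n):
  {A}: scan cost=400, card=400
  {B}: scan cost=500, card=500
  {D}: scan cost=100, card=100
  {E}: scan cost=40, card=40
  {C}: scan cost=100, card=100
  {AB}: card=10000; try (A,hash)→8200, (B,merge)→9400, (A,merge)→9500, (B,hash)→9800, (B,nl)→200400, (A,nl)→200500; best=8200 via (A,hash)
  {AD}: card=10000; try (D,hash)→2200, (A,merge)→4900, (D,merge)→5200, (A,hash)→7400, (A,nl)→40100, (D,nl)→40400; best=2200 via (D,hash)
  {AE}: card=3200; try (E,hash)→1280, (A,merge)→4320, (E,merge)→4680, (A,hash)→7280, (A,nl)→16040, (E,nl)→16400; best=1280 via (E,hash)
  {AC}: card=2000; try (C,hash)→2200, (A,merge)→4900, (C,merge)→5200, (A,hash)→7400, (A,nl)→40100, (C,nl)→40400; best=2200 via (C,hash)
  {ABD}: card=250000; try (D,hash)→19600, (B,hash)→21200, (B,merge)→157200, (D,merge)→159000, (D,nl)→1008200, (B,nl)→5002200; best=19600 via (D,hash)
  {ABE}: card=80000; try (B,hash)→13480, (E,hash)→18680, (B,merge)→47880, (E,merge)→158480, (E,nl)→408200, (B,nl)→1601280; best=13480 via (B,hash)
  {ABC}: card=50000; try (B,hash)→13200, (C,hash)→19600, (B,merge)→31200, (C,merge)→159000, (B,nl)→1002200, (C,nl)→1008200; best=13200 via (B,hash)
  {ADE}: card=80000; try (D,hash)→5880, (E,hash)→12680, (D,merge)→43680, (E,merge)→152480, (D,nl)→321280, (E,nl)→402200; best=5880 via (D,hash)
  {ACD}: card=50000; try (D,hash)→5600, (C,hash)→13600, (D,merge)→27000, (C,merge)→153000, (D,nl)→202200, (C,nl)→1002200; best=5600 via (D,hash)
  {ACE}: card=16000; try (E,hash)→4680, (C,hash)→5880, (E,merge)→26480, (C,merge)→43680, (E,nl)→82200, (C,nl)→321280; best=4680 via (E,hash)
  {ABDE}: card=2000000; try (D,hash)→94880, (B,hash)→94880, (E,hash)→270080, (B,merge)→1450880, (D,merge)→1454280, (E,merge)→4769880 …(+3); best=94880 via (D,hash)
  {ABCD}: card=1250000; try (D,hash)→64600, (B,hash)→64600, (C,hash)→271000, (B,merge)→860600, (D,merge)→864000, (C,merge)→4770400 …(+3); best=64600 via (D,hash)
  {ABCE}: card=400000; try (B,hash)→29680, (E,hash)→63680, (C,hash)→94880, (B,merge)→249680, (E,merge)→863480, (C,merge)→1454280 …(+3); best=29680 via (B,hash)
  {ACDE}: card=400000; try (D,hash)→22080, (E,hash)→56080, (C,hash)→87280, (D,merge)→245480, (E,merge)→855880, (C,merge)→1446680 …(+3); best=22080 via (D,hash)
  {ABCDE}: card=10000000; try (D,hash)→431080, (B,hash)→431080, (E,hash)→1315080, (C,hash)→2096280, (B,merge)→8027080, (D,merge)→8030480 …(+6); best=431080 via (D,hash)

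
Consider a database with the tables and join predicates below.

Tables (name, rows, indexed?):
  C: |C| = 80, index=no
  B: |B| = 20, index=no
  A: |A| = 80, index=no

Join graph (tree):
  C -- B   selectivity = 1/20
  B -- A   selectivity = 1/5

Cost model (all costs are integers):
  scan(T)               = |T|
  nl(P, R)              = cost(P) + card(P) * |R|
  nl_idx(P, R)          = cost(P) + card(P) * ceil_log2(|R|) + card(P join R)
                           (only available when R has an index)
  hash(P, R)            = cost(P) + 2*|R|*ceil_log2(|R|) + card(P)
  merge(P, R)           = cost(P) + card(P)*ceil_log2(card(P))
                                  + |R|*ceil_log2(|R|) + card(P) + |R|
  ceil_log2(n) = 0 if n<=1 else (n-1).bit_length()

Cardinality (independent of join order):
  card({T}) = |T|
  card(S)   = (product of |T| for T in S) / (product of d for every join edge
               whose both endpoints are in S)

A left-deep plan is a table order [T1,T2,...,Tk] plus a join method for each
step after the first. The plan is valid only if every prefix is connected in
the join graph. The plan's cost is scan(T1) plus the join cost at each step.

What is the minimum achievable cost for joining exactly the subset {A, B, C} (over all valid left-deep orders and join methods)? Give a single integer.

1560

Selinger DP over subsets of {A,B,C}:
  {C}: scan cost=80, card=80
  {B}: scan cost=20, card=20
  {A}: scan cost=80, card=80
  {BC}: card=80; try (B,hash)→360, (C,merge)→780, (B,merge)→840, (C,hash)→1160, (C,nl)→1620, (B,nl)→1680; best=360 via (B,hash)
  {AB}: card=320; try (B,hash)→360, (A,merge)→780, (B,merge)→840, (A,hash)→1160, (A,nl)→1620, (B,nl)→1680; best=360 via (B,hash)
  {ABC}: card=1280; try (A,hash)→1560, (A,merge)→1640, (C,hash)→1800, (C,merge)→4200, (A,nl)→6760, (C,nl)→25960; best=1560 via (A,hash)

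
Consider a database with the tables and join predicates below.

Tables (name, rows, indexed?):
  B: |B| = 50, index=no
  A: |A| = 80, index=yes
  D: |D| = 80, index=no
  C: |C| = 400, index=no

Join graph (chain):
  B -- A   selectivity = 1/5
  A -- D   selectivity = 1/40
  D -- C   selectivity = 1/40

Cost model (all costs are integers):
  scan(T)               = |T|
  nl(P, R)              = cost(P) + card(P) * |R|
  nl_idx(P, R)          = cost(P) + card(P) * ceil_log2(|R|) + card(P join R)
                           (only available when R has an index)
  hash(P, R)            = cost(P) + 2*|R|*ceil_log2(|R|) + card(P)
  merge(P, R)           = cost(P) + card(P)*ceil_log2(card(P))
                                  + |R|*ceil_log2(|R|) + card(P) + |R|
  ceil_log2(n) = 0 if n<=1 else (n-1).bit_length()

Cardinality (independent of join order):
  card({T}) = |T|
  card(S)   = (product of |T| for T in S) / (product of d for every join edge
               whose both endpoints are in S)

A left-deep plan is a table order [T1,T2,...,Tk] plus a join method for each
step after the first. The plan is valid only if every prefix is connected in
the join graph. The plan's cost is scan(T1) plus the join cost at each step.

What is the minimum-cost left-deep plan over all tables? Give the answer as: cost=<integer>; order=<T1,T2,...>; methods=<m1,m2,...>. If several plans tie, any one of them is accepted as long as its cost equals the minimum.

cost=6040; order=C,D,A,B; methods=hash,hash,hash

Selinger DP (subsets sized 1..n):
  {B}: scan cost=50, card=50
  {A}: scan cost=80, card=80
  {D}: scan cost=80, card=80
  {C}: scan cost=400, card=400
  {AB}: card=800; try (B,hash)→760, (A,merge)→1040, (B,merge)→1070, (A,nl_idx)→1200, (A,hash)→1220, (A,nl)→4050 …(+1); best=760 via (B,hash)
  {AD}: card=160; try (A,nl_idx)→800, (D,hash)→1280, (A,hash)→1280, (D,merge)→1360, (A,merge)→1360, (D,nl)→6480 …(+1); best=800 via (A,nl_idx)
  {CD}: card=800; try (D,hash)→1920, (C,merge)→4720, (D,merge)→5040, (C,hash)→7360, (C,nl)→32080, (D,nl)→32400; best=1920 via (D,hash)
  {ABD}: card=1600; try (B,hash)→1560, (B,merge)→2590, (D,hash)→2680, (B,nl)→8800, (D,merge)→10200, (D,nl)→64760; best=1560 via (B,hash)
  {ACD}: card=1600; try (A,hash)→3840, (C,merge)→6240, (C,hash)→8160, (A,nl_idx)→9120, (A,merge)→11360, (C,nl)→64800 …(+1); best=3840 via (A,hash)
  {ABCD}: card=16000; try (B,hash)→6040, (C,hash)→10360, (B,merge)→23390, (C,merge)→24760, (B,nl)→83840, (C,nl)→641560; best=6040 via (B,hash)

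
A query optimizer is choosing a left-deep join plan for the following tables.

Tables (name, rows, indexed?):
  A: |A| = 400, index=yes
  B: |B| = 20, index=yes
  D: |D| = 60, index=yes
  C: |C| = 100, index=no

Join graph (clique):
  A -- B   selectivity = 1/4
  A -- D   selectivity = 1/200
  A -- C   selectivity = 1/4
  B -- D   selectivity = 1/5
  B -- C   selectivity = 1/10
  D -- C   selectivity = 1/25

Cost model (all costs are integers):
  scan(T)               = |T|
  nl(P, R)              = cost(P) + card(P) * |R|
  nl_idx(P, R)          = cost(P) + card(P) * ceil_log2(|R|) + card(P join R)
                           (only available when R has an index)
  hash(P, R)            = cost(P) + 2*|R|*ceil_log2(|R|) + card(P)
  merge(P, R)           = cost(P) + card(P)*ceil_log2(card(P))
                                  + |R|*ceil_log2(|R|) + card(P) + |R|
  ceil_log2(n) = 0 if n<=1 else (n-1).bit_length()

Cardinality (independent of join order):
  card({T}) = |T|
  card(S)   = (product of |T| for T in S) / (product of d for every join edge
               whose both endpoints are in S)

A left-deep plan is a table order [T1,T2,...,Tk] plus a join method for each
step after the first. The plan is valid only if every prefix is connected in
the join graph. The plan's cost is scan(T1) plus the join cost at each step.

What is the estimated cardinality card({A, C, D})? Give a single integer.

120

Tables in S: A(400), C(100), D(60)
Edges inside S: A-D(d=200), A-C(d=4), D-C(d=25)
numerator = 400 * 100 * 60 = 2400000
denominator = 200 * 4 * 25 = 20000
card(S) = 2400000 / 20000 = 120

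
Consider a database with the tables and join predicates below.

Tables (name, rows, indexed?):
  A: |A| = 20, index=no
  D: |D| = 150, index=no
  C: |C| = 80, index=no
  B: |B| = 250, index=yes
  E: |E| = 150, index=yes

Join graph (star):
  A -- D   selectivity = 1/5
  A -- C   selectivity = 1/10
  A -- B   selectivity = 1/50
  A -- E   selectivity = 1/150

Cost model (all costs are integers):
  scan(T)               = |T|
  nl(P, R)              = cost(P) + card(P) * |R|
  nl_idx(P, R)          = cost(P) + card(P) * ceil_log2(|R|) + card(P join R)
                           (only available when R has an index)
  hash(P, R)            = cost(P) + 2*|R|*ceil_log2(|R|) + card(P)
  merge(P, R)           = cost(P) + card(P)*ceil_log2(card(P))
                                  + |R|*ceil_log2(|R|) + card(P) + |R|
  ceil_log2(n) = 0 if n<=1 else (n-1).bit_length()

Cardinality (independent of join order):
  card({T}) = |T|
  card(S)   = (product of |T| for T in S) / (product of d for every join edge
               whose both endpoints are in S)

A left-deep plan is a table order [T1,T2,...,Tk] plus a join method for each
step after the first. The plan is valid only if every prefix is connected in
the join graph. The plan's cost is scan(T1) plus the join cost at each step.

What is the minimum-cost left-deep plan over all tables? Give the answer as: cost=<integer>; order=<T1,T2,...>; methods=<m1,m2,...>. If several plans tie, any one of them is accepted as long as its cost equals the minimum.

cost=4880; order=A,E,B,C,D; methods=nl_idx,nl_idx,hash,hash

Selinger DP (subsets sized 1..n):
  {A}: scan cost=20, card=20
  {D}: scan cost=150, card=150
  {C}: scan cost=80, card=80
  {B}: scan cost=250, card=250
  {E}: scan cost=150, card=150
  {AD}: card=600; try (A,hash)→500, (D,merge)→1490, (A,merge)→1620, (D,hash)→2440, (D,nl)→3020, (A,nl)→3150; best=500 via (A,hash)
  {AC}: card=160; try (A,hash)→360, (C,merge)→780, (A,merge)→840, (C,hash)→1160, (C,nl)→1620, (A,nl)→1680; best=360 via (A,hash)
  {AB}: card=100; try (B,nl_idx)→280, (A,hash)→700, (B,merge)→2390, (A,merge)→2620, (B,hash)→4040, (B,nl)→5020 …(+1); best=280 via (B,nl_idx)
  {AE}: card=20; try (E,nl_idx)→200, (A,hash)→500, (E,merge)→1490, (A,merge)→1620, (E,hash)→2440, (E,nl)→3020 …(+1); best=200 via (E,nl_idx)
  {ACD}: card=4800; try (C,hash)→2220, (D,hash)→2920, (D,merge)→3150, (C,merge)→7740, (D,nl)→24360, (C,nl)→48500; best=2220 via (C,hash)
  {ABD}: card=3000; try (D,merge)→2430, (D,hash)→2780, (B,hash)→5100, (B,nl_idx)→8300, (B,merge)→9350, (D,nl)→15280 …(+1); best=2430 via (D,merge)
  {ADE}: card=600; try (D,merge)→1670, (D,hash)→2620, (D,nl)→3200, (E,hash)→3500, (E,nl_idx)→5900, (E,merge)→8450 …(+1); best=1670 via (D,merge)
  {ABC}: card=800; try (C,hash)→1500, (C,merge)→1720, (B,nl_idx)→2440, (B,merge)→4050, (B,hash)→4520, (C,nl)→8280 …(+1); best=1500 via (C,hash)
  {ACE}: card=160; try (C,merge)→960, (C,hash)→1340, (E,nl_idx)→1800, (C,nl)→1800, (E,hash)→2920, (E,merge)→3150 …(+1); best=960 via (C,merge)
  {ABE}: card=100; try (B,nl_idx)→460, (E,nl_idx)→1180, (E,merge)→2430, (B,merge)→2570, (E,hash)→2780, (B,hash)→4220 …(+2); best=460 via (B,nl_idx)
  {ABCD}: card=24000; try (D,hash)→4700, (C,hash)→6550, (B,hash)→11020, (D,merge)→11650, (C,merge)→42070, (B,nl_idx)→64620 …(+4); best=4700 via (D,hash)
  {ACDE}: card=4800; try (C,hash)→3390, (D,hash)→3520, (D,merge)→3750, (C,merge)→8910, (E,hash)→9420, (D,nl)→24960 …(+4); best=3390 via (C,hash)
  {ABDE}: card=3000; try (D,merge)→2610, (D,hash)→2960, (B,hash)→6270, (E,hash)→7830, (B,nl_idx)→9470, (B,merge)→10520 …(+5); best=2610 via (D,merge)
  {ABCE}: card=800; try (C,hash)→1680, (C,merge)→1900, (B,nl_idx)→3040, (B,merge)→4650, (E,hash)→4700, (B,hash)→5120 …(+5); best=1680 via (C,hash)
  {ABCDE}: card=24000; try (D,hash)→4880, (C,hash)→6730, (D,merge)→11830, (B,hash)→12190, (E,hash)→31100, (C,merge)→42250 …(+8); best=4880 via (D,hash)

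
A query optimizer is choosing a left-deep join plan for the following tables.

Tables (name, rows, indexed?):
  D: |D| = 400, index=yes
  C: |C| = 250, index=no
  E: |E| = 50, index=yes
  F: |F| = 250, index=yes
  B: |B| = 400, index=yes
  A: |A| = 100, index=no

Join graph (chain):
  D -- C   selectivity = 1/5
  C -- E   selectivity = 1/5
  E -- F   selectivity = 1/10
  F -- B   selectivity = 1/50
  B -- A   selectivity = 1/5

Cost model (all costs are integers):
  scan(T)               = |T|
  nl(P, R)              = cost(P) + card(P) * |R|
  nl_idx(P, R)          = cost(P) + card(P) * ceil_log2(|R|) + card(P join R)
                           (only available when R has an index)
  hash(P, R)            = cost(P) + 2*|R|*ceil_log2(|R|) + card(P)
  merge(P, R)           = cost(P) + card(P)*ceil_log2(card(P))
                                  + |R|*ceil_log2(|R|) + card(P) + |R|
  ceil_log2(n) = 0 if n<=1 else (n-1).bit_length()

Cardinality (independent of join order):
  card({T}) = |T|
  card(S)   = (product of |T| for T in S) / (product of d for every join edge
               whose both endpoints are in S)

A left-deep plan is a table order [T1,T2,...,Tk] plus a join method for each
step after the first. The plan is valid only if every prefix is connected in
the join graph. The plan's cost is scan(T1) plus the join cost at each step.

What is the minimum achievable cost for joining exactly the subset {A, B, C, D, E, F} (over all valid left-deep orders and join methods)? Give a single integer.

Selinger DP over subsets of {A,B,C,D,E,F}:
  {D}: scan cost=400, card=400
  {C}: scan cost=250, card=250
  {E}: scan cost=50, card=50
  {F}: scan cost=250, card=250
  {B}: scan cost=400, card=400
  {A}: scan cost=100, card=100
  {CD}: card=20000; try (C,hash)→4800, (D,merge)→6500, (C,merge)→6650, (D,hash)→7700, (D,nl_idx)→22500, (D,nl)→100250 …(+1); best=4800 via (C,hash)
  {CE}: card=2500; try (E,hash)→1100, (C,merge)→2650, (E,merge)→2850, (C,hash)→4100, (E,nl_idx)→4250, (C,nl)→12550 …(+1); best=1100 via (E,hash)
  {EF}: card=1250; try (E,hash)→1100, (F,nl_idx)→1700, (F,merge)→2650, (E,merge)→2850, (E,nl_idx)→3000, (F,hash)→4100 …(+2); best=1100 via (E,hash)
  {BF}: card=2000; try (B,nl_idx)→4500, (F,hash)→4800, (F,nl_idx)→5600, (B,merge)→6500, (F,merge)→6650, (B,hash)→7700 …(+2); best=4500 via (B,nl_idx)
  {AB}: card=8000; try (A,hash)→2200, (B,merge)→4900, (A,merge)→5200, (B,hash)→7400, (B,nl_idx)→9000, (B,nl)→40100 …(+1); best=2200 via (A,hash)
  {CDE}: card=200000; try (D,hash)→10800, (E,hash)→25400, (D,merge)→37600, (D,nl_idx)→223600, (E,nl_idx)→324800, (E,merge)→325150 …(+2); best=10800 via (D,hash)
  {CEF}: card=62500; try (C,hash)→6350, (F,hash)→7600, (C,merge)→18350, (F,merge)→35850, (F,nl_idx)→83600, (C,nl)→313600 …(+1); best=6350 via (C,hash)
  {BEF}: card=10000; try (E,hash)→7100, (B,hash)→9550, (B,merge)→20100, (B,nl_idx)→22350, (E,nl_idx)→26500, (E,merge)→28850 …(+2); best=7100 via (E,hash)
  {ABF}: card=40000; try (A,hash)→7900, (F,hash)→14200, (A,merge)→29300, (F,nl_idx)→106200, (F,merge)→116450, (A,nl)→204500 …(+1); best=7900 via (A,hash)
  {CDEF}: card=5000000; try (D,hash)→76050, (F,hash)→214800, (D,merge)→1072850, (F,merge)→3813050, (D,nl_idx)→5568850, (F,nl_idx)→6610800 …(+2); best=76050 via (D,hash)
  {BCEF}: card=500000; try (C,hash)→21100, (B,hash)→76050, (C,merge)→159350, (B,nl_idx)→1068850, (B,merge)→1072850, (C,nl)→2507100 …(+1); best=21100 via (C,hash)
  {ABEF}: card=200000; try (A,hash)→18500, (E,hash)→48500, (A,merge)→157900, (E,nl_idx)→447900, (E,merge)→688250, (A,nl)→1007100 …(+1); best=18500 via (A,hash)
  {BCDEF}: card=40000000; try (D,hash)→528300, (B,hash)→5083250, (D,merge)→10025100, (D,nl_idx)→44521100, (B,nl_idx)→85076050, (B,merge)→120080050 …(+2); best=528300 via (D,hash)
  {ABCEF}: card=10000000; try (C,hash)→222500, (A,hash)→522500, (C,merge)→3820750, (A,merge)→10021900, (C,nl)→50018500, (A,nl)→50021100; best=222500 via (C,hash)
  {ABCDEF}: card=800000000; try (D,hash)→10229700, (A,hash)→40529700, (D,merge)→250226500, (D,nl_idx)→890222500, (A,merge)→1080529100, (D,nl)→4000222500 …(+1); best=10229700 via (D,hash)

10229700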